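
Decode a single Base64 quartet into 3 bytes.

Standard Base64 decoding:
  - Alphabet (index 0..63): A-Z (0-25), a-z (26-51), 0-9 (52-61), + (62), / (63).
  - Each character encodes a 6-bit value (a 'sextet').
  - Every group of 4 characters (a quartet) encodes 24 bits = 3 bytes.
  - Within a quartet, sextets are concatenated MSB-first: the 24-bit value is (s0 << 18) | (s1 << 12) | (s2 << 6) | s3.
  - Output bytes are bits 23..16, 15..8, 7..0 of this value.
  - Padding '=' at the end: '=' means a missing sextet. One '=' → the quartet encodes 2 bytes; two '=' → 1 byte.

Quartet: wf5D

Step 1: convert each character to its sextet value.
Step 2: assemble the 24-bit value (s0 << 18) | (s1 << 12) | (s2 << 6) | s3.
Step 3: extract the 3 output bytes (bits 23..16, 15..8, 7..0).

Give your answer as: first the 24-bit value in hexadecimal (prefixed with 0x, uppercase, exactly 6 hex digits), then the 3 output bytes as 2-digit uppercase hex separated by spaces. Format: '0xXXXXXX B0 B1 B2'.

Answer: 0xC1FE43 C1 FE 43

Derivation:
Sextets: w=48, f=31, 5=57, D=3
24-bit: (48<<18) | (31<<12) | (57<<6) | 3
      = 0xC00000 | 0x01F000 | 0x000E40 | 0x000003
      = 0xC1FE43
Bytes: (v>>16)&0xFF=C1, (v>>8)&0xFF=FE, v&0xFF=43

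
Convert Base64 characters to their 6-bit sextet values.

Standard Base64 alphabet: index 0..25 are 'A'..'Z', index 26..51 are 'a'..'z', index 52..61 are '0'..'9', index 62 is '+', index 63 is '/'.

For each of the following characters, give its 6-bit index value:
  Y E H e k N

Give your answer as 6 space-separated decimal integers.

'Y': A..Z range, ord('Y') − ord('A') = 24
'E': A..Z range, ord('E') − ord('A') = 4
'H': A..Z range, ord('H') − ord('A') = 7
'e': a..z range, 26 + ord('e') − ord('a') = 30
'k': a..z range, 26 + ord('k') − ord('a') = 36
'N': A..Z range, ord('N') − ord('A') = 13

Answer: 24 4 7 30 36 13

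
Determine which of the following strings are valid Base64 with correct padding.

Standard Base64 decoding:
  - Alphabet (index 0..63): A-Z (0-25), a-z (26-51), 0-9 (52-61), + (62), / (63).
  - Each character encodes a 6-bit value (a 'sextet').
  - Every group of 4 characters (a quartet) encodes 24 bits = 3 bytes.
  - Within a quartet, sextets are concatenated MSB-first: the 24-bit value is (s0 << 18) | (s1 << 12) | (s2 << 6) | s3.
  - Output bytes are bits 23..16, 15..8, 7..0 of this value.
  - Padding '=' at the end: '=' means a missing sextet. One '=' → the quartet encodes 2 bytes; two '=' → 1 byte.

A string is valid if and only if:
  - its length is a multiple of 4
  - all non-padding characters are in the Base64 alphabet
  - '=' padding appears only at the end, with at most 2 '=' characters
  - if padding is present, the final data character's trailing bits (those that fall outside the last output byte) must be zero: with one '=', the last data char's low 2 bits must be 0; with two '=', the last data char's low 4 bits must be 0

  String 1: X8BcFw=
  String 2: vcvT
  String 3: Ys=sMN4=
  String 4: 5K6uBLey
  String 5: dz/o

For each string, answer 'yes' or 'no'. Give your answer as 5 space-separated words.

String 1: 'X8BcFw=' → invalid (len=7 not mult of 4)
String 2: 'vcvT' → valid
String 3: 'Ys=sMN4=' → invalid (bad char(s): ['=']; '=' in middle)
String 4: '5K6uBLey' → valid
String 5: 'dz/o' → valid

Answer: no yes no yes yes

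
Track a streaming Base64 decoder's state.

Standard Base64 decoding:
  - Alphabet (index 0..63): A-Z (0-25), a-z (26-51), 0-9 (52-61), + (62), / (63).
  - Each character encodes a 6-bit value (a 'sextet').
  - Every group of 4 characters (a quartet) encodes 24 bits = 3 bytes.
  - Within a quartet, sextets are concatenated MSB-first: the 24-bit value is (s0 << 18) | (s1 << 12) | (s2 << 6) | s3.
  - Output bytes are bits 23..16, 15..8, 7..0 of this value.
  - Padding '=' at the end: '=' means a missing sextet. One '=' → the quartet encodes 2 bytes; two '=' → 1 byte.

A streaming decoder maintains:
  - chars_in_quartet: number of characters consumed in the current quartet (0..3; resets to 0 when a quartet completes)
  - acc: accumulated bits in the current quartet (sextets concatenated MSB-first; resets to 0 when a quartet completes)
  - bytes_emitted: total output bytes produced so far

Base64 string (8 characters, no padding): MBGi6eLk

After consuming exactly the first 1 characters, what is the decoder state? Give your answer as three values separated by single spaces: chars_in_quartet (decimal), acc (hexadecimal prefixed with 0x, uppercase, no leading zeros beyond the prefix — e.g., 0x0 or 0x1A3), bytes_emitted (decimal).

Answer: 1 0xC 0

Derivation:
After char 0 ('M'=12): chars_in_quartet=1 acc=0xC bytes_emitted=0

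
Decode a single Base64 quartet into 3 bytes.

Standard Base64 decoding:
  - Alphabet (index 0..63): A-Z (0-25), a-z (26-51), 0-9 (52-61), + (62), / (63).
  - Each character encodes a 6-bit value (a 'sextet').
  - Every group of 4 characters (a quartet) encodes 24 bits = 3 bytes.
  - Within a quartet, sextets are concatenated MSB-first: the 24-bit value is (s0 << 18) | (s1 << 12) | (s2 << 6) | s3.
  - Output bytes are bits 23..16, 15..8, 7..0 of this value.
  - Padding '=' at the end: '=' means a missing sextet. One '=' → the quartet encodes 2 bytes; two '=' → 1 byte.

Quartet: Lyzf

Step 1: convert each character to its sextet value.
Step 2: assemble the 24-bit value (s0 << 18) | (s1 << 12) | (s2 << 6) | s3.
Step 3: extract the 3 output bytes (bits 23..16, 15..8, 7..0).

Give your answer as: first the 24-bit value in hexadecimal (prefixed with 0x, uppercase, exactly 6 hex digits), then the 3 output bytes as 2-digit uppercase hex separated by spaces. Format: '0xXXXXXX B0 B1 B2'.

Sextets: L=11, y=50, z=51, f=31
24-bit: (11<<18) | (50<<12) | (51<<6) | 31
      = 0x2C0000 | 0x032000 | 0x000CC0 | 0x00001F
      = 0x2F2CDF
Bytes: (v>>16)&0xFF=2F, (v>>8)&0xFF=2C, v&0xFF=DF

Answer: 0x2F2CDF 2F 2C DF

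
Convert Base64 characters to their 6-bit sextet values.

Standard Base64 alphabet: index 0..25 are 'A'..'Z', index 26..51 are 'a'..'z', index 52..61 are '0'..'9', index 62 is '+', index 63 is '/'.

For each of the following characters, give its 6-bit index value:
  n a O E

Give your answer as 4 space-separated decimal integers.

Answer: 39 26 14 4

Derivation:
'n': a..z range, 26 + ord('n') − ord('a') = 39
'a': a..z range, 26 + ord('a') − ord('a') = 26
'O': A..Z range, ord('O') − ord('A') = 14
'E': A..Z range, ord('E') − ord('A') = 4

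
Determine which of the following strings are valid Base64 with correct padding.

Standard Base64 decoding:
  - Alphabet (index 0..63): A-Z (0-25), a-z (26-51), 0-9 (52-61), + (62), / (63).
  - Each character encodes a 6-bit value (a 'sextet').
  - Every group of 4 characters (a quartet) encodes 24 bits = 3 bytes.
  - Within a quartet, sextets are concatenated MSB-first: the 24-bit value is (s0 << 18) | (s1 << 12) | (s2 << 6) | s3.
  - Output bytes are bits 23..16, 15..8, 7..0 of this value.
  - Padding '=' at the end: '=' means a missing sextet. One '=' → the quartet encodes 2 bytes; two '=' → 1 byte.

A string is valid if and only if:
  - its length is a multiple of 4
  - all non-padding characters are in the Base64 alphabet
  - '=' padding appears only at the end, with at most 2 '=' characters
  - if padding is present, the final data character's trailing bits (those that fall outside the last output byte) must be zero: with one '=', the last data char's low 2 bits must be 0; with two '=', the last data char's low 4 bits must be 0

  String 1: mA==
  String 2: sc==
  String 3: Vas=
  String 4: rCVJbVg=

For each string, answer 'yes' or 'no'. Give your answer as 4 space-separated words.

String 1: 'mA==' → valid
String 2: 'sc==' → invalid (bad trailing bits)
String 3: 'Vas=' → valid
String 4: 'rCVJbVg=' → valid

Answer: yes no yes yes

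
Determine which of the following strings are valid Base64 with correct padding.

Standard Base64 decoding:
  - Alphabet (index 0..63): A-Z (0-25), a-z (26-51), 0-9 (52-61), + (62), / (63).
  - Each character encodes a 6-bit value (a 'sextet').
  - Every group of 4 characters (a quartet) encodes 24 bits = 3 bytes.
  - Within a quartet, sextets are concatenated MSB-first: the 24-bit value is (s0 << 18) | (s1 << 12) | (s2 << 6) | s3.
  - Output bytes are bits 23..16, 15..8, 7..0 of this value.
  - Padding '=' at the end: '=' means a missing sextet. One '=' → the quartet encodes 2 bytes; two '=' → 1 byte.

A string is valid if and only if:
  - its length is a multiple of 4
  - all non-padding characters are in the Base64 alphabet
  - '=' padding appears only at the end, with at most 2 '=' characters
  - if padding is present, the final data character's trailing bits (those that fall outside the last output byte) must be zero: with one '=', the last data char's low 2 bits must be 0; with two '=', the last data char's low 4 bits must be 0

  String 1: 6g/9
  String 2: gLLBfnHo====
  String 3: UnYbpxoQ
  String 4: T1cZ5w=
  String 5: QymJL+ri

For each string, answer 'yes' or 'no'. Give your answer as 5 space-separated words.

String 1: '6g/9' → valid
String 2: 'gLLBfnHo====' → invalid (4 pad chars (max 2))
String 3: 'UnYbpxoQ' → valid
String 4: 'T1cZ5w=' → invalid (len=7 not mult of 4)
String 5: 'QymJL+ri' → valid

Answer: yes no yes no yes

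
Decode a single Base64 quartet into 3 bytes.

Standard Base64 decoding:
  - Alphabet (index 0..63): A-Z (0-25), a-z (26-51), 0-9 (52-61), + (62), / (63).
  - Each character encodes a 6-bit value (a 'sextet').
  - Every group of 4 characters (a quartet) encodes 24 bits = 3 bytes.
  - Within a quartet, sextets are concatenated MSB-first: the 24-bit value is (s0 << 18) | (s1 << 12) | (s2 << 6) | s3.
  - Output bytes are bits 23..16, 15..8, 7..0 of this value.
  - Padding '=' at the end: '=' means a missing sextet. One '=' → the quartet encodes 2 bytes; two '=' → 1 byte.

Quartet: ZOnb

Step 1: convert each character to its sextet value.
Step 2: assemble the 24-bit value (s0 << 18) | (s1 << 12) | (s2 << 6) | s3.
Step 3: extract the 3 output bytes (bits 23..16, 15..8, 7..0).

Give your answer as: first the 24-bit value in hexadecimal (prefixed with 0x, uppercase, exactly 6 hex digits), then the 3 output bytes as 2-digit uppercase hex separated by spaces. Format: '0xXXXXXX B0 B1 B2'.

Answer: 0x64E9DB 64 E9 DB

Derivation:
Sextets: Z=25, O=14, n=39, b=27
24-bit: (25<<18) | (14<<12) | (39<<6) | 27
      = 0x640000 | 0x00E000 | 0x0009C0 | 0x00001B
      = 0x64E9DB
Bytes: (v>>16)&0xFF=64, (v>>8)&0xFF=E9, v&0xFF=DB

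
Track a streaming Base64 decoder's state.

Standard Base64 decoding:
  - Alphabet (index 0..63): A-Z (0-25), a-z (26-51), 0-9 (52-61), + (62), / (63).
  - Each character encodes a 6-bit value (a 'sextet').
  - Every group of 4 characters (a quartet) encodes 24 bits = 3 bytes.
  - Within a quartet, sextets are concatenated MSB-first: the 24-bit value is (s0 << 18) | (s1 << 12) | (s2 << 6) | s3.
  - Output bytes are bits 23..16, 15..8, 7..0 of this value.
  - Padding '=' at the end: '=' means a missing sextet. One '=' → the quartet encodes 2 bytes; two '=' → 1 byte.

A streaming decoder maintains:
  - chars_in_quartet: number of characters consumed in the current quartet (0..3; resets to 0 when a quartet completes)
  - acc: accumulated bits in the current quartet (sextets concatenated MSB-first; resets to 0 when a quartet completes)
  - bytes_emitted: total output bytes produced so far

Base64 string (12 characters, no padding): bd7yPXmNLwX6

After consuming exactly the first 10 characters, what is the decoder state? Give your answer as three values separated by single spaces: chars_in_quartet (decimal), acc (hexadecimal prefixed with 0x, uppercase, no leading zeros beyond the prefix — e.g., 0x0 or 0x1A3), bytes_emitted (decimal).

After char 0 ('b'=27): chars_in_quartet=1 acc=0x1B bytes_emitted=0
After char 1 ('d'=29): chars_in_quartet=2 acc=0x6DD bytes_emitted=0
After char 2 ('7'=59): chars_in_quartet=3 acc=0x1B77B bytes_emitted=0
After char 3 ('y'=50): chars_in_quartet=4 acc=0x6DDEF2 -> emit 6D DE F2, reset; bytes_emitted=3
After char 4 ('P'=15): chars_in_quartet=1 acc=0xF bytes_emitted=3
After char 5 ('X'=23): chars_in_quartet=2 acc=0x3D7 bytes_emitted=3
After char 6 ('m'=38): chars_in_quartet=3 acc=0xF5E6 bytes_emitted=3
After char 7 ('N'=13): chars_in_quartet=4 acc=0x3D798D -> emit 3D 79 8D, reset; bytes_emitted=6
After char 8 ('L'=11): chars_in_quartet=1 acc=0xB bytes_emitted=6
After char 9 ('w'=48): chars_in_quartet=2 acc=0x2F0 bytes_emitted=6

Answer: 2 0x2F0 6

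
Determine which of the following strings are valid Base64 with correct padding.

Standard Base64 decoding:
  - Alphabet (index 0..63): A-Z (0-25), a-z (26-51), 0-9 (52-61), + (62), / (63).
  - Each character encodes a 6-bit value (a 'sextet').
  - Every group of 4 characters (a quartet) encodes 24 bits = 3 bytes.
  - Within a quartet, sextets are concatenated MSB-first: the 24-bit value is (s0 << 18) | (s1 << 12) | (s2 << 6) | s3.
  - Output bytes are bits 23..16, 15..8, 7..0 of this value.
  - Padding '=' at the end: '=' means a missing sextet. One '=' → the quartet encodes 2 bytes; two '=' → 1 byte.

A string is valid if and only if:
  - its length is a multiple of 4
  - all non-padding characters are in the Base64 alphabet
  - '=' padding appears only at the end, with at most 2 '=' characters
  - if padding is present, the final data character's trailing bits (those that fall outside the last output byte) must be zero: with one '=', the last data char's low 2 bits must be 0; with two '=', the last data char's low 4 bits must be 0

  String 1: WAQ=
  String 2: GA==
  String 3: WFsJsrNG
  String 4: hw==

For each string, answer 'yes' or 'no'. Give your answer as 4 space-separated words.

String 1: 'WAQ=' → valid
String 2: 'GA==' → valid
String 3: 'WFsJsrNG' → valid
String 4: 'hw==' → valid

Answer: yes yes yes yes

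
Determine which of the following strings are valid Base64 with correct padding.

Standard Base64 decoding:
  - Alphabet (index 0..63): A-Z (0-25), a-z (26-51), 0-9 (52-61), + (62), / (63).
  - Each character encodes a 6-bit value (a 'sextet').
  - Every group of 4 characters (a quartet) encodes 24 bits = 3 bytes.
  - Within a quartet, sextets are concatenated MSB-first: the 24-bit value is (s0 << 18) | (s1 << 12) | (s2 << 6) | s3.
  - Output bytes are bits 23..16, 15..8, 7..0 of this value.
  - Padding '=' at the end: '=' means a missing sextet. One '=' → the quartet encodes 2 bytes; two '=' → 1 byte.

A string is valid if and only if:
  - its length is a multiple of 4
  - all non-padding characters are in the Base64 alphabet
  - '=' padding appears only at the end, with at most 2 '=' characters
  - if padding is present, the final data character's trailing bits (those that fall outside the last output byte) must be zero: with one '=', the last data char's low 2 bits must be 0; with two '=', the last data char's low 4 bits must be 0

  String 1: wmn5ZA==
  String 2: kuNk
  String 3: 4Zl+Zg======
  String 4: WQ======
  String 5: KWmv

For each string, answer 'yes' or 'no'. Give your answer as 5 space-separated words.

String 1: 'wmn5ZA==' → valid
String 2: 'kuNk' → valid
String 3: '4Zl+Zg======' → invalid (6 pad chars (max 2))
String 4: 'WQ======' → invalid (6 pad chars (max 2))
String 5: 'KWmv' → valid

Answer: yes yes no no yes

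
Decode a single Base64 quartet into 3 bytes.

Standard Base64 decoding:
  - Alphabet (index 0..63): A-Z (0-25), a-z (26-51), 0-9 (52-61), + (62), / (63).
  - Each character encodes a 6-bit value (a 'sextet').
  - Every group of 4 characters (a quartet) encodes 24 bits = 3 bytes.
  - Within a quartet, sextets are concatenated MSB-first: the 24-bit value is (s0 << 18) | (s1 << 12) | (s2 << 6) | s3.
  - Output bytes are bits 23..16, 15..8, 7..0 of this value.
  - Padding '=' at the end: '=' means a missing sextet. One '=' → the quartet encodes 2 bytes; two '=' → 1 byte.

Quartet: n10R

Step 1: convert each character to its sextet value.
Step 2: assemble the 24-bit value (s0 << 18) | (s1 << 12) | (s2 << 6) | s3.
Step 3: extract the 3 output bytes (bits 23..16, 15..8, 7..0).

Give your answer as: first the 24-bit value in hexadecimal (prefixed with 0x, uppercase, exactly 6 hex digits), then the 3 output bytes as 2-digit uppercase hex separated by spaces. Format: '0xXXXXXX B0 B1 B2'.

Answer: 0x9F5D11 9F 5D 11

Derivation:
Sextets: n=39, 1=53, 0=52, R=17
24-bit: (39<<18) | (53<<12) | (52<<6) | 17
      = 0x9C0000 | 0x035000 | 0x000D00 | 0x000011
      = 0x9F5D11
Bytes: (v>>16)&0xFF=9F, (v>>8)&0xFF=5D, v&0xFF=11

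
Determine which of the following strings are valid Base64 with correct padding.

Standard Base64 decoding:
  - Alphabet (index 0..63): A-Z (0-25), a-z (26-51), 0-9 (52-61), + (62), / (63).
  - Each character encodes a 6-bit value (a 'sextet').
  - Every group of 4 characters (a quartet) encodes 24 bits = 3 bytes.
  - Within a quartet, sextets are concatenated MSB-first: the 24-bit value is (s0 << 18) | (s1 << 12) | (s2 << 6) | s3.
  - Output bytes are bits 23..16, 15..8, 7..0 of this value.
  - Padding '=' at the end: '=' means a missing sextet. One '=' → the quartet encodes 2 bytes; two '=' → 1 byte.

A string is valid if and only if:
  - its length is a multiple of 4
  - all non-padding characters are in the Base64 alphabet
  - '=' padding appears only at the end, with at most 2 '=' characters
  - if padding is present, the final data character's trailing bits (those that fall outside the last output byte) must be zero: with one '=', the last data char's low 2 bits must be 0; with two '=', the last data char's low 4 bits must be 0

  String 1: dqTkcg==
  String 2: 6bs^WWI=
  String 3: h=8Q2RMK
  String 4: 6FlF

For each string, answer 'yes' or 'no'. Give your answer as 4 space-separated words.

String 1: 'dqTkcg==' → valid
String 2: '6bs^WWI=' → invalid (bad char(s): ['^'])
String 3: 'h=8Q2RMK' → invalid (bad char(s): ['=']; '=' in middle)
String 4: '6FlF' → valid

Answer: yes no no yes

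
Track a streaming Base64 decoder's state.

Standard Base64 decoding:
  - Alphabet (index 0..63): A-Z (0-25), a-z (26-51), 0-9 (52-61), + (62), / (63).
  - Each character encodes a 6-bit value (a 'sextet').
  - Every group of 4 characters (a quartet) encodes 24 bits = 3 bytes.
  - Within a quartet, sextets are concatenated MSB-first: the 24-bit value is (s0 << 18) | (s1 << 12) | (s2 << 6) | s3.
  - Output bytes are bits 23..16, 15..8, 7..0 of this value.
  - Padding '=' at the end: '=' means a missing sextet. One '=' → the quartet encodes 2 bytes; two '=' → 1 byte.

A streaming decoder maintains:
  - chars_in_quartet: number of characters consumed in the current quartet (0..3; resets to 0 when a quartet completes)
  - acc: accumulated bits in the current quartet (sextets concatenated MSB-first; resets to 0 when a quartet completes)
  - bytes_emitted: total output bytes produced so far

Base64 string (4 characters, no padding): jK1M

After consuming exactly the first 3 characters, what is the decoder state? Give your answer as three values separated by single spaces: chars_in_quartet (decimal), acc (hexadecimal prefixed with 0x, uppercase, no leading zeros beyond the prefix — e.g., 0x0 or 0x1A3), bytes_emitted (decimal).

After char 0 ('j'=35): chars_in_quartet=1 acc=0x23 bytes_emitted=0
After char 1 ('K'=10): chars_in_quartet=2 acc=0x8CA bytes_emitted=0
After char 2 ('1'=53): chars_in_quartet=3 acc=0x232B5 bytes_emitted=0

Answer: 3 0x232B5 0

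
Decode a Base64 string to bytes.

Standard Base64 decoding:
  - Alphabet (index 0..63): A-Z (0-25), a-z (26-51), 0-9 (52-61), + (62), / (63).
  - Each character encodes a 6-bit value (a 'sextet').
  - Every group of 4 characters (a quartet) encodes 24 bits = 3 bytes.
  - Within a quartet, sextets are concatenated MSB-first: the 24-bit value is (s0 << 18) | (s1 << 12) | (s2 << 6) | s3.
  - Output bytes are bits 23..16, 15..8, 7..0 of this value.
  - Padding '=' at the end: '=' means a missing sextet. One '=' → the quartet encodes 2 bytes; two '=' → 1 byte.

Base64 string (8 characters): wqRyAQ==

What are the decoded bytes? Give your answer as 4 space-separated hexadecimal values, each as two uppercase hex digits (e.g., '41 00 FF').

Answer: C2 A4 72 01

Derivation:
After char 0 ('w'=48): chars_in_quartet=1 acc=0x30 bytes_emitted=0
After char 1 ('q'=42): chars_in_quartet=2 acc=0xC2A bytes_emitted=0
After char 2 ('R'=17): chars_in_quartet=3 acc=0x30A91 bytes_emitted=0
After char 3 ('y'=50): chars_in_quartet=4 acc=0xC2A472 -> emit C2 A4 72, reset; bytes_emitted=3
After char 4 ('A'=0): chars_in_quartet=1 acc=0x0 bytes_emitted=3
After char 5 ('Q'=16): chars_in_quartet=2 acc=0x10 bytes_emitted=3
Padding '==': partial quartet acc=0x10 -> emit 01; bytes_emitted=4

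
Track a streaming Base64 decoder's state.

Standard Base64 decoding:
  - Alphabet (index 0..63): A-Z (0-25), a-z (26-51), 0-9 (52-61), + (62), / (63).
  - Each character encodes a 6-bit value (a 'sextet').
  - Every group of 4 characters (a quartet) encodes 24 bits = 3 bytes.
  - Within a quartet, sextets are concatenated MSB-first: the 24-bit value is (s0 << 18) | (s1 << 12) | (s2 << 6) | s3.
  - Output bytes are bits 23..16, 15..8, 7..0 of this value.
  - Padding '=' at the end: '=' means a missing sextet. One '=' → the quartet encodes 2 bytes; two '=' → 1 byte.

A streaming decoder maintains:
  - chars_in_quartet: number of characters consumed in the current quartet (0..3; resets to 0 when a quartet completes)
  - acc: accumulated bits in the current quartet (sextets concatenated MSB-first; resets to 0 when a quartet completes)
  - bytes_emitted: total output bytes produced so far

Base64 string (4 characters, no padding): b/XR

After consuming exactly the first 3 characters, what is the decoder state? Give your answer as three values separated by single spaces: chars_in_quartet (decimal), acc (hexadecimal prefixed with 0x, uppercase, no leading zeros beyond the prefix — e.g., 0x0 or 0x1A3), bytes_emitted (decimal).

After char 0 ('b'=27): chars_in_quartet=1 acc=0x1B bytes_emitted=0
After char 1 ('/'=63): chars_in_quartet=2 acc=0x6FF bytes_emitted=0
After char 2 ('X'=23): chars_in_quartet=3 acc=0x1BFD7 bytes_emitted=0

Answer: 3 0x1BFD7 0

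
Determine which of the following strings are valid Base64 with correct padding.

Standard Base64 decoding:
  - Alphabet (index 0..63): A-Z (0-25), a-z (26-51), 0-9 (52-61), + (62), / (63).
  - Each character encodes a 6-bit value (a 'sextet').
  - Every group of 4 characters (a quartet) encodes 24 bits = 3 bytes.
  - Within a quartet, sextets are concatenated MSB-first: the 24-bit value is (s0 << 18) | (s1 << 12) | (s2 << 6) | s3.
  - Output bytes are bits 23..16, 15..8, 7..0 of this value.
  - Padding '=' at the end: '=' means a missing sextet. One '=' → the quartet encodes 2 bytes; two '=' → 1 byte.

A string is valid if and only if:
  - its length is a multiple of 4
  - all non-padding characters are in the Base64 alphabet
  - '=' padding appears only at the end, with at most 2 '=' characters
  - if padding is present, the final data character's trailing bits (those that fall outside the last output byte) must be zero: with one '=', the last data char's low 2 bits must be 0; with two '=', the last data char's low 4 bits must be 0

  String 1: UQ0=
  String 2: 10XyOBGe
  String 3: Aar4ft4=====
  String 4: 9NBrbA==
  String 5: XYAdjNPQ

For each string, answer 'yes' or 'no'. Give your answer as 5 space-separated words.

Answer: yes yes no yes yes

Derivation:
String 1: 'UQ0=' → valid
String 2: '10XyOBGe' → valid
String 3: 'Aar4ft4=====' → invalid (5 pad chars (max 2))
String 4: '9NBrbA==' → valid
String 5: 'XYAdjNPQ' → valid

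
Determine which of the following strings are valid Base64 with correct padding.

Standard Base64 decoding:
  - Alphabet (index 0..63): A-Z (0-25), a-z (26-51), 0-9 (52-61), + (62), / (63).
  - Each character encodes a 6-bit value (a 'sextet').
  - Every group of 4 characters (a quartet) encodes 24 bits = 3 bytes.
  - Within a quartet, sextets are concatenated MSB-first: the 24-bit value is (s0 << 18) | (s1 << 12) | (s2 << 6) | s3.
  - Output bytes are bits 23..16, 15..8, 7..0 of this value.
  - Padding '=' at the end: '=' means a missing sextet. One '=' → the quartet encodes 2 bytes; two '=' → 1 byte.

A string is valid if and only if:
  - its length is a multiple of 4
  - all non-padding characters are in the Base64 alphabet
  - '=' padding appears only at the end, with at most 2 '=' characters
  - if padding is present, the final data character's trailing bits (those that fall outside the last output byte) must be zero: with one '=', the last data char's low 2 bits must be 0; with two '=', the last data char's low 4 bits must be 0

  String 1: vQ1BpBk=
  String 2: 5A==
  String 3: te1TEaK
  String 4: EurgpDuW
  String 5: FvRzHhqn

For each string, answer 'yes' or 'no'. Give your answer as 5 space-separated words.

String 1: 'vQ1BpBk=' → valid
String 2: '5A==' → valid
String 3: 'te1TEaK' → invalid (len=7 not mult of 4)
String 4: 'EurgpDuW' → valid
String 5: 'FvRzHhqn' → valid

Answer: yes yes no yes yes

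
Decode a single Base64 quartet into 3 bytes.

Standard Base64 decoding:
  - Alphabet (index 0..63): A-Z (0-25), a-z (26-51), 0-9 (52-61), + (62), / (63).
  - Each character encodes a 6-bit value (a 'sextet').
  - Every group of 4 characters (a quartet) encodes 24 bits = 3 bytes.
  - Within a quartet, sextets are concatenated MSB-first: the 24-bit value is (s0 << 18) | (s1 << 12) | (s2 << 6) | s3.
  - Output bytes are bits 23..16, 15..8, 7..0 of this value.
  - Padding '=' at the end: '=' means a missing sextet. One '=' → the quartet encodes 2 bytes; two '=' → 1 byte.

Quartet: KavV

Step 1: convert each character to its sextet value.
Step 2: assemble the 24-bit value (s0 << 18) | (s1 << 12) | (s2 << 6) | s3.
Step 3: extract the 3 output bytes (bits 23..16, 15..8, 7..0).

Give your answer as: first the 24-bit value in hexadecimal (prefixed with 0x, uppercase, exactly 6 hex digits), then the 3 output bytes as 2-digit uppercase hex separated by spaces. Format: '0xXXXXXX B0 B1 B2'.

Answer: 0x29ABD5 29 AB D5

Derivation:
Sextets: K=10, a=26, v=47, V=21
24-bit: (10<<18) | (26<<12) | (47<<6) | 21
      = 0x280000 | 0x01A000 | 0x000BC0 | 0x000015
      = 0x29ABD5
Bytes: (v>>16)&0xFF=29, (v>>8)&0xFF=AB, v&0xFF=D5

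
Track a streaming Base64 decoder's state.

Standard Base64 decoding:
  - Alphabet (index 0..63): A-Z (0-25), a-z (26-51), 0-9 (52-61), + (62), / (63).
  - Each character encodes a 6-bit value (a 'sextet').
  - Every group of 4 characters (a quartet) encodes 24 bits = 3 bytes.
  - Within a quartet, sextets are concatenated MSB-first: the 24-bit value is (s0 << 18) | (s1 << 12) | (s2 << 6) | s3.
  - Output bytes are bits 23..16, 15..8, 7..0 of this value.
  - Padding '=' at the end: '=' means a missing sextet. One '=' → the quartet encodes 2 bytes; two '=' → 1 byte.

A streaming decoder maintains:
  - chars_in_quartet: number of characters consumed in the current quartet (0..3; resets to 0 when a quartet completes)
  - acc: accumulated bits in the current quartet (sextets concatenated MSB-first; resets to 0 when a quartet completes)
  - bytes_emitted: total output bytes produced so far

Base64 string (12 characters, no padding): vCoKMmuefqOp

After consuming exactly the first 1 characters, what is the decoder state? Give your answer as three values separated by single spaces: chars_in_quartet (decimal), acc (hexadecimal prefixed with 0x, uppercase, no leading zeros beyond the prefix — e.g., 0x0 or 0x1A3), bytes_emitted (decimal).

Answer: 1 0x2F 0

Derivation:
After char 0 ('v'=47): chars_in_quartet=1 acc=0x2F bytes_emitted=0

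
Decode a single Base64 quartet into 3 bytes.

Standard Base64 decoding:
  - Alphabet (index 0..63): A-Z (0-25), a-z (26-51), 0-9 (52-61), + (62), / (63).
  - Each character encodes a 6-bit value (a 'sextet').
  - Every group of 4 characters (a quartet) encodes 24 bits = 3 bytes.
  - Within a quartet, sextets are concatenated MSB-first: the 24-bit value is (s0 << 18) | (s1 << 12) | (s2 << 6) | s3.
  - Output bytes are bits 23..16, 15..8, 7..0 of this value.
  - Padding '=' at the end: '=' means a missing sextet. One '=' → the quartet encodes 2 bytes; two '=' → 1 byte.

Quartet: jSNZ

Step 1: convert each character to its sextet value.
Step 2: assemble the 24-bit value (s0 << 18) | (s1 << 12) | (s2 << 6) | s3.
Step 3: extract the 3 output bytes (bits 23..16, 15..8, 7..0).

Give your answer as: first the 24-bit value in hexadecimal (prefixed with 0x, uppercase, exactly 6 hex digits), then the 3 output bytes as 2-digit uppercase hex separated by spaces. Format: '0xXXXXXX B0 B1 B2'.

Sextets: j=35, S=18, N=13, Z=25
24-bit: (35<<18) | (18<<12) | (13<<6) | 25
      = 0x8C0000 | 0x012000 | 0x000340 | 0x000019
      = 0x8D2359
Bytes: (v>>16)&0xFF=8D, (v>>8)&0xFF=23, v&0xFF=59

Answer: 0x8D2359 8D 23 59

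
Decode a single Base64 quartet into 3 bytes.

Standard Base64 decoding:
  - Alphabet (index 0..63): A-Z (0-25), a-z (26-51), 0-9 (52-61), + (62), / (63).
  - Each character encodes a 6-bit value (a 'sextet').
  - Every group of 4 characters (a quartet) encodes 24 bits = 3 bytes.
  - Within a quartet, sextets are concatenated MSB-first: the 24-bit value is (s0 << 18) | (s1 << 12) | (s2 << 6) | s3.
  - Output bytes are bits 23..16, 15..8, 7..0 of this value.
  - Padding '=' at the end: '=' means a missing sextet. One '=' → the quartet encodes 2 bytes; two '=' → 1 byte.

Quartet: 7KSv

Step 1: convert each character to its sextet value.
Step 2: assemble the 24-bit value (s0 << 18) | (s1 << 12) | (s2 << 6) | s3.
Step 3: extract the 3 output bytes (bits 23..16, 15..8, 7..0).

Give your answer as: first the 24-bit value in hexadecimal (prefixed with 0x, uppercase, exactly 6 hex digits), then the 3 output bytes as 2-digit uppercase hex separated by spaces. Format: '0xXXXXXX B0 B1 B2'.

Sextets: 7=59, K=10, S=18, v=47
24-bit: (59<<18) | (10<<12) | (18<<6) | 47
      = 0xEC0000 | 0x00A000 | 0x000480 | 0x00002F
      = 0xECA4AF
Bytes: (v>>16)&0xFF=EC, (v>>8)&0xFF=A4, v&0xFF=AF

Answer: 0xECA4AF EC A4 AF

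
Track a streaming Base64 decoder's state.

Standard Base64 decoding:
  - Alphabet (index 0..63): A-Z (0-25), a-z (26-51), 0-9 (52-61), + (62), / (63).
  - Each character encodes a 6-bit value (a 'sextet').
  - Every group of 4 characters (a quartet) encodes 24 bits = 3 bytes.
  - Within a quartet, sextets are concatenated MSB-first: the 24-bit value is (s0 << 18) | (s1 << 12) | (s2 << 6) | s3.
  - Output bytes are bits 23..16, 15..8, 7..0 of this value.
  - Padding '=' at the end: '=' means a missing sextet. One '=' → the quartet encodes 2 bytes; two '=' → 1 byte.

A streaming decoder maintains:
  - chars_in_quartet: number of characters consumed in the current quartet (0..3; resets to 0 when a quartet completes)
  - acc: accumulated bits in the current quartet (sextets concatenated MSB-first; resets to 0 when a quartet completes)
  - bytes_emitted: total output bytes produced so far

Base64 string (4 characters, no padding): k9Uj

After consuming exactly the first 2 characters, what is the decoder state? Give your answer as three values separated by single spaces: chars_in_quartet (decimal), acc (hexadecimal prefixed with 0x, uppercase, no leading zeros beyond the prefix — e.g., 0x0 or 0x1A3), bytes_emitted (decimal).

Answer: 2 0x93D 0

Derivation:
After char 0 ('k'=36): chars_in_quartet=1 acc=0x24 bytes_emitted=0
After char 1 ('9'=61): chars_in_quartet=2 acc=0x93D bytes_emitted=0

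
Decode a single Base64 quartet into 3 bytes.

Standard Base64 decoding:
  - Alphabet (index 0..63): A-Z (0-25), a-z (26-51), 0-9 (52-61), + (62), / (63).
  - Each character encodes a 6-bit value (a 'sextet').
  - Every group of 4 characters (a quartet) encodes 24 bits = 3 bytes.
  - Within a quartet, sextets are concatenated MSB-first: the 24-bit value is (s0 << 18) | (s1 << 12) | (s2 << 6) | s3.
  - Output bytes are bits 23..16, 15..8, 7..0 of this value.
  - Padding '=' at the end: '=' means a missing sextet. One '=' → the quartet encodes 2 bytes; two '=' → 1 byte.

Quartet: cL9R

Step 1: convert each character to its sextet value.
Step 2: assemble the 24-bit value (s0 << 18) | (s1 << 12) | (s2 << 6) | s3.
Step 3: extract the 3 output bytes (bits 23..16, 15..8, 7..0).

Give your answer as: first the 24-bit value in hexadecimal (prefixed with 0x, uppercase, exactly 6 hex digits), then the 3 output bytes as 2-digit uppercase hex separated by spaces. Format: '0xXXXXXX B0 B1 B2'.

Sextets: c=28, L=11, 9=61, R=17
24-bit: (28<<18) | (11<<12) | (61<<6) | 17
      = 0x700000 | 0x00B000 | 0x000F40 | 0x000011
      = 0x70BF51
Bytes: (v>>16)&0xFF=70, (v>>8)&0xFF=BF, v&0xFF=51

Answer: 0x70BF51 70 BF 51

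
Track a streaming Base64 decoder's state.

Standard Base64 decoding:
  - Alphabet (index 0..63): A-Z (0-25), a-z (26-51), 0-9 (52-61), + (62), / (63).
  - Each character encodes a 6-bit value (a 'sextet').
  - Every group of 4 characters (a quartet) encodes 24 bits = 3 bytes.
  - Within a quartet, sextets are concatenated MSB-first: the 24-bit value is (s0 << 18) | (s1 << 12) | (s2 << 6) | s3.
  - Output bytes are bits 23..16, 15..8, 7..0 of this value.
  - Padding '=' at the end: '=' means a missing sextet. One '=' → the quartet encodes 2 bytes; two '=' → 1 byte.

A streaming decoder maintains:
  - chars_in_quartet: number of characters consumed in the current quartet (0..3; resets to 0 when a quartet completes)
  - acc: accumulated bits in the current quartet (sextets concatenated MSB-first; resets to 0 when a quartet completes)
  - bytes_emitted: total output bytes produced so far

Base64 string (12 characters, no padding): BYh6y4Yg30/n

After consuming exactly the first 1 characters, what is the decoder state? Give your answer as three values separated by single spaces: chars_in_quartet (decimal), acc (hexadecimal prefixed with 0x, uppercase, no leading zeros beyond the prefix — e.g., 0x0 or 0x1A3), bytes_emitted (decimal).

Answer: 1 0x1 0

Derivation:
After char 0 ('B'=1): chars_in_quartet=1 acc=0x1 bytes_emitted=0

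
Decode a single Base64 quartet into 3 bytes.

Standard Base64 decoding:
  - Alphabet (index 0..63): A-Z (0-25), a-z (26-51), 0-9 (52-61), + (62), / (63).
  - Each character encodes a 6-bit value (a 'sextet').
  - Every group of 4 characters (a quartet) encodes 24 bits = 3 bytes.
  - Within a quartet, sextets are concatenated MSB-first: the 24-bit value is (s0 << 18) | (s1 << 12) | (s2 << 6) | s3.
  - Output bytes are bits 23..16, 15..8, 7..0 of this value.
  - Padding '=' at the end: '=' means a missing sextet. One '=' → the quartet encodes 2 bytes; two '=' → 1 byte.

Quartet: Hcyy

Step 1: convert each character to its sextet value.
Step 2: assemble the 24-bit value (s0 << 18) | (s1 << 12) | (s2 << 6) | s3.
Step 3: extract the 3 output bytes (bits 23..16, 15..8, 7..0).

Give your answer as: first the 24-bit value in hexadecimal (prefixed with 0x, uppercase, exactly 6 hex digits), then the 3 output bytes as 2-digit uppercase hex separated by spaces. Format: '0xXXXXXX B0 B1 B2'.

Answer: 0x1DCCB2 1D CC B2

Derivation:
Sextets: H=7, c=28, y=50, y=50
24-bit: (7<<18) | (28<<12) | (50<<6) | 50
      = 0x1C0000 | 0x01C000 | 0x000C80 | 0x000032
      = 0x1DCCB2
Bytes: (v>>16)&0xFF=1D, (v>>8)&0xFF=CC, v&0xFF=B2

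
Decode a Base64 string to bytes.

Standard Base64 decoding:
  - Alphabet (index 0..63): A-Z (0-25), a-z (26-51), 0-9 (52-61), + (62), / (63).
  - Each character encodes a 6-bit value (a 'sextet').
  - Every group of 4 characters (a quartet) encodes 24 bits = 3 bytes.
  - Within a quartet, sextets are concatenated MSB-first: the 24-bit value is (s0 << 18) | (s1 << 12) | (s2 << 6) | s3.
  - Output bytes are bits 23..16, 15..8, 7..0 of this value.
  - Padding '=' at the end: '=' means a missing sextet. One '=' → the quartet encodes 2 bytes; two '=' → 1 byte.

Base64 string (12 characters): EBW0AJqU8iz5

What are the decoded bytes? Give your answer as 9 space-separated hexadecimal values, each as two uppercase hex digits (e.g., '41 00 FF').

After char 0 ('E'=4): chars_in_quartet=1 acc=0x4 bytes_emitted=0
After char 1 ('B'=1): chars_in_quartet=2 acc=0x101 bytes_emitted=0
After char 2 ('W'=22): chars_in_quartet=3 acc=0x4056 bytes_emitted=0
After char 3 ('0'=52): chars_in_quartet=4 acc=0x1015B4 -> emit 10 15 B4, reset; bytes_emitted=3
After char 4 ('A'=0): chars_in_quartet=1 acc=0x0 bytes_emitted=3
After char 5 ('J'=9): chars_in_quartet=2 acc=0x9 bytes_emitted=3
After char 6 ('q'=42): chars_in_quartet=3 acc=0x26A bytes_emitted=3
After char 7 ('U'=20): chars_in_quartet=4 acc=0x9A94 -> emit 00 9A 94, reset; bytes_emitted=6
After char 8 ('8'=60): chars_in_quartet=1 acc=0x3C bytes_emitted=6
After char 9 ('i'=34): chars_in_quartet=2 acc=0xF22 bytes_emitted=6
After char 10 ('z'=51): chars_in_quartet=3 acc=0x3C8B3 bytes_emitted=6
After char 11 ('5'=57): chars_in_quartet=4 acc=0xF22CF9 -> emit F2 2C F9, reset; bytes_emitted=9

Answer: 10 15 B4 00 9A 94 F2 2C F9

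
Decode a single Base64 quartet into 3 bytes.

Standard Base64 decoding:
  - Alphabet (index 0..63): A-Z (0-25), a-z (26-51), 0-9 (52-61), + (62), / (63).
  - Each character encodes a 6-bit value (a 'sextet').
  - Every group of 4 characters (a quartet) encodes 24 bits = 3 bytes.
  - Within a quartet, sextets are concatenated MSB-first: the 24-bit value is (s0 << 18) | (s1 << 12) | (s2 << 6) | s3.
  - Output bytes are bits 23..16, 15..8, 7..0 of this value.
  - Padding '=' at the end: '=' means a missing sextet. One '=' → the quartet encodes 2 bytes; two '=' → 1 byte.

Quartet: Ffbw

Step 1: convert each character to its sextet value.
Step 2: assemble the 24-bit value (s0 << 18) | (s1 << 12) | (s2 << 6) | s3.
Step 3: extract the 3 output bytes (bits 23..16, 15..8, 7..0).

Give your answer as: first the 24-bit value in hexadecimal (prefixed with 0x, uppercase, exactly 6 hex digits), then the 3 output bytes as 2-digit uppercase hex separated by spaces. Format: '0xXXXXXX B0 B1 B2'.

Answer: 0x15F6F0 15 F6 F0

Derivation:
Sextets: F=5, f=31, b=27, w=48
24-bit: (5<<18) | (31<<12) | (27<<6) | 48
      = 0x140000 | 0x01F000 | 0x0006C0 | 0x000030
      = 0x15F6F0
Bytes: (v>>16)&0xFF=15, (v>>8)&0xFF=F6, v&0xFF=F0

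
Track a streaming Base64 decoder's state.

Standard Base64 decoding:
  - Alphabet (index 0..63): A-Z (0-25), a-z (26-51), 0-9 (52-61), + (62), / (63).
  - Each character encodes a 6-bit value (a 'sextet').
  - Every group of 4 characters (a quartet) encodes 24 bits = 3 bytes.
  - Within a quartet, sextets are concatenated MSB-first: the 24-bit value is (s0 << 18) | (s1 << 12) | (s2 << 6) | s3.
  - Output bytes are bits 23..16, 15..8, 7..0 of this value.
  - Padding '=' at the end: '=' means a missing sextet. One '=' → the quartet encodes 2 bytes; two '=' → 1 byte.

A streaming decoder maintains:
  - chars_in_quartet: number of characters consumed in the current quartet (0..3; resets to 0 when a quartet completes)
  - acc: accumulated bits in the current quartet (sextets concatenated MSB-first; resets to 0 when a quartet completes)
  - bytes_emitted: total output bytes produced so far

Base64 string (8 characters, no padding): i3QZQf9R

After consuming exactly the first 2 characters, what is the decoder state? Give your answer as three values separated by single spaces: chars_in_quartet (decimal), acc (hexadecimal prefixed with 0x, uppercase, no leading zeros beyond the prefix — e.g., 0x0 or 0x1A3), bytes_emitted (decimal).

Answer: 2 0x8B7 0

Derivation:
After char 0 ('i'=34): chars_in_quartet=1 acc=0x22 bytes_emitted=0
After char 1 ('3'=55): chars_in_quartet=2 acc=0x8B7 bytes_emitted=0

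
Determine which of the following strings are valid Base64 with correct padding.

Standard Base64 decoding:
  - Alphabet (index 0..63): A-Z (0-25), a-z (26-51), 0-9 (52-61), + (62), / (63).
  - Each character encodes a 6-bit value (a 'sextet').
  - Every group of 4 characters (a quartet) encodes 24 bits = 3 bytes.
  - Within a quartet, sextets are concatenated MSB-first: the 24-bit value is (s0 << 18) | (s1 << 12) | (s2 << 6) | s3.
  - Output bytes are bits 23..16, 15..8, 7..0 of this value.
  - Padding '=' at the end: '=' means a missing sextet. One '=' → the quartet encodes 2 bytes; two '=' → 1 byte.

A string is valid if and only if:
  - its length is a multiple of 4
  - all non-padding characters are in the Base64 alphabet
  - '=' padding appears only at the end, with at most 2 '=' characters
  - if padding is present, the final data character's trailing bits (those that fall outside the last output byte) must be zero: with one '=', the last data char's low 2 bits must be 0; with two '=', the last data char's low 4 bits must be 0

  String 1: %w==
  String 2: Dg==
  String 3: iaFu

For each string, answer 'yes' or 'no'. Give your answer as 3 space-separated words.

String 1: '%w==' → invalid (bad char(s): ['%'])
String 2: 'Dg==' → valid
String 3: 'iaFu' → valid

Answer: no yes yes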